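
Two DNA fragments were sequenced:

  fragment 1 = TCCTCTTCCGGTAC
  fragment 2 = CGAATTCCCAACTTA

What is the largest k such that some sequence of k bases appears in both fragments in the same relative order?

One common subsequence of length 7: T [1,6], then C [2,8], then C [3,9], then C [5,12], then T [7,13], then T [12,14], then A [13,15], and the DP table's final entry dp[14][15] is also 7, so no common subsequence is longer.

7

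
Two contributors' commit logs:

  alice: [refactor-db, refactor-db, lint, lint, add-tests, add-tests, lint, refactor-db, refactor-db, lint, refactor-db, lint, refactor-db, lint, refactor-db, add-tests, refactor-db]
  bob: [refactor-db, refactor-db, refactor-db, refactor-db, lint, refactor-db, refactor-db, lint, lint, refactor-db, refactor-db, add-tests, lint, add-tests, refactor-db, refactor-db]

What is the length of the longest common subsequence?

11

One common subsequence of length 11: refactor-db (alice #1, bob #3); then refactor-db (alice #2, bob #4); then lint (alice #7, bob #5); then refactor-db (alice #8, bob #6); then refactor-db (alice #9, bob #7); then lint (alice #10, bob #9); then refactor-db (alice #11, bob #10); then refactor-db (alice #13, bob #11); then lint (alice #14, bob #13); then refactor-db (alice #15, bob #15); then refactor-db (alice #17, bob #16). dp[17][16] = 11 confirms this is the maximum.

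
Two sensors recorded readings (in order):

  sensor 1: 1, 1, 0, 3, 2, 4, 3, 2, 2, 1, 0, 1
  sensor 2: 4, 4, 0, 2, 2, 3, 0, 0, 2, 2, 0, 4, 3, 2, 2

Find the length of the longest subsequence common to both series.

7

Taking 0 [3,3], then 3 [4,6], then 2 [5,10], then 4 [6,12], then 3 [7,13], then 2 [8,14], then 2 [9,15] gives a common subsequence of length 7, and the DP table's final entry dp[12][15] is also 7, so no common subsequence is longer.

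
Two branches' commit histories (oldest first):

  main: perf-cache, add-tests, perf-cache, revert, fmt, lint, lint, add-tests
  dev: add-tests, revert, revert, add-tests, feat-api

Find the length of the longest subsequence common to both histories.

3

Taking add-tests [2,1]; then revert [4,3]; then add-tests [8,4] gives a common subsequence of length 3. Since dp[8][5] = 3, nothing longer is possible.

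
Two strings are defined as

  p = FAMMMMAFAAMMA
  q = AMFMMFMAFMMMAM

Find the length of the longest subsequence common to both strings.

Match A at p[2]=q[1], then M at p[3]=q[2], then M at p[4]=q[4], then M at p[5]=q[5], then M at p[6]=q[7], then A at p[7]=q[8], then F at p[8]=q[9], then M at p[11]=q[11], then M at p[12]=q[12], then A at p[13]=q[13] — 10 characters in the same relative order in both. dp[13][14] = 10 confirms this is the maximum.

10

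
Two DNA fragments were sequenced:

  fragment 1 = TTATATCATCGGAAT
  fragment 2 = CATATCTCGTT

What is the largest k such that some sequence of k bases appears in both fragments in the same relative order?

9

Match A (fragment 1 #3, fragment 2 #2), T (fragment 1 #4, fragment 2 #3), A (fragment 1 #5, fragment 2 #4), T (fragment 1 #6, fragment 2 #5), C (fragment 1 #7, fragment 2 #6), T (fragment 1 #9, fragment 2 #7), C (fragment 1 #10, fragment 2 #8), G (fragment 1 #11, fragment 2 #9), T (fragment 1 #15, fragment 2 #11) — 9 bases in the same relative order in both. The LCS DP gives dp[15][11] = 9, so this is optimal.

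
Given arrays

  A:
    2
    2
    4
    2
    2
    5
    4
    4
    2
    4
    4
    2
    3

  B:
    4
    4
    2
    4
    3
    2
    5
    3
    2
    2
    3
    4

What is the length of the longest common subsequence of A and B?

One common subsequence of length 7: 2 [2,3], 4 [3,4], 2 [5,6], 5 [6,7], 2 [9,9], 2 [12,10], 3 [13,11], and the DP table's final entry dp[13][12] is also 7, so no common subsequence is longer.

7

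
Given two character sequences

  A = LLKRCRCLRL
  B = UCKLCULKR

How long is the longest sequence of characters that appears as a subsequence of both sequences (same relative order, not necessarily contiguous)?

4

One common subsequence of length 4: L [1,4], L [2,7], K [3,8], R [9,9]. dp[10][9] = 4 confirms this is the maximum.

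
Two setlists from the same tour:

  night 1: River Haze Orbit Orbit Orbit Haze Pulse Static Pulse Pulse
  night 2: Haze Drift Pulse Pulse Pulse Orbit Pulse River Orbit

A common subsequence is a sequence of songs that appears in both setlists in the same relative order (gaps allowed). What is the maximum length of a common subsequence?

4

Taking Haze (night 1 #2, night 2 #1), then Pulse (night 1 #7, night 2 #4), then Pulse (night 1 #9, night 2 #5), then Pulse (night 1 #10, night 2 #7) gives a common subsequence of length 4, and the DP table's final entry dp[10][9] is also 4, so no common subsequence is longer.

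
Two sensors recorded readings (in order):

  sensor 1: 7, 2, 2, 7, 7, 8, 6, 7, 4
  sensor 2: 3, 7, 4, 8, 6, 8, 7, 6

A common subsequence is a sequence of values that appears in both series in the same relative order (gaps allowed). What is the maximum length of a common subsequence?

4

Match 7 [1,2], then 8 [6,4], then 6 [7,5], then 7 [8,7] — 4 values in the same relative order in both, and the DP table's final entry dp[9][8] is also 4, so no common subsequence is longer.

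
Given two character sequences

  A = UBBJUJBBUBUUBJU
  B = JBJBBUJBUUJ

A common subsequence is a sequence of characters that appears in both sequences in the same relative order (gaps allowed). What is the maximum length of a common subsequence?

Taking B at A[3]=B[2], J at A[6]=B[3], B at A[7]=B[4], B at A[8]=B[5], U at A[9]=B[6], B at A[10]=B[8], U at A[11]=B[9], U at A[12]=B[10], J at A[14]=B[11] gives a common subsequence of length 9, and the DP table's final entry dp[15][11] is also 9, so no common subsequence is longer.

9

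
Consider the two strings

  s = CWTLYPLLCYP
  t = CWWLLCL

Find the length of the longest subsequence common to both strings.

5

Match C [1,1] → W [2,3] → L [4,4] → L [7,5] → L [8,7] — 5 characters in the same relative order in both. Since dp[11][7] = 5, nothing longer is possible.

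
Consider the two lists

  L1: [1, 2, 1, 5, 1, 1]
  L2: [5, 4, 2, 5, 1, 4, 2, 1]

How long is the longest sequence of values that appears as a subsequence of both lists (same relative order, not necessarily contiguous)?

One common subsequence of length 4: 2 (L1 #2, L2 #3); then 5 (L1 #4, L2 #4); then 1 (L1 #5, L2 #5); then 1 (L1 #6, L2 #8), and the DP table's final entry dp[6][8] is also 4, so no common subsequence is longer.

4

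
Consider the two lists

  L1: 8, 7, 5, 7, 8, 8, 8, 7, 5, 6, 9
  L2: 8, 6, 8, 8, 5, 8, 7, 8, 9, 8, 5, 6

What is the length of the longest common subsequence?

Let dp[i][j] be the LCS length of the first i values of L1 and the first j values of L2. dp[i][j] = dp[i-1][j-1]+1 when the i-th and j-th values match, else max(dp[i-1][j], dp[i][j-1]).
    ·  8  6  8  8  5  8  7  8  9  8  5  6
 ·  0  0  0  0  0  0  0  0  0  0  0  0  0
 8  0  1  1  1  1  1  1  1  1  1  1  1  1
 7  0  1  1  1  1  1  1  2  2  2  2  2  2
 5  0  1  1  1  1  2  2  2  2  2  2  3  3
 7  0  1  1  1  1  2  2  3  3  3  3  3  3
 8  0  1  1  2  2  2  3  3  4  4  4  4  4
 8  0  1  1  2  3  3  3  3  4  4  5  5  5
 8  0  1  1  2  3  3  4  4  4  4  5  5  5
 7  0  1  1  2  3  3  4  5  5  5  5  5  5
 5  0  1  1  2  3  4  4  5  5  5  5  6  6
 6  0  1  2  2  3  4  4  5  5  5  5  6  7
 9  0  1  2  2  3  4  4  5  5  6  6  6  7
dp[11][12] = 7. One LCS (by backtracking along matches): 8, 5, 7, 8, 8, 5, 6.

7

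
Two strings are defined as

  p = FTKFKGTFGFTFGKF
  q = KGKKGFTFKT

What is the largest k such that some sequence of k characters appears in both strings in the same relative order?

7

Let dp[i][j] be the LCS length of the first i characters of p and the first j characters of q. dp[i][j] = dp[i-1][j-1]+1 when the i-th and j-th characters match, else max(dp[i-1][j], dp[i][j-1]).
    ·  K  G  K  K  G  F  T  F  K  T
 ·  0  0  0  0  0  0  0  0  0  0  0
 F  0  0  0  0  0  0  1  1  1  1  1
 T  0  0  0  0  0  0  1  2  2  2  2
 K  0  1  1  1  1  1  1  2  2  3  3
 F  0  1  1  1  1  1  2  2  3  3  3
 K  0  1  1  2  2  2  2  2  3  4  4
 G  0  1  2  2  2  3  3  3  3  4  4
 T  0  1  2  2  2  3  3  4  4  4  5
 F  0  1  2  2  2  3  4  4  5  5  5
 G  0  1  2  2  2  3  4  4  5  5  5
 F  0  1  2  2  2  3  4  4  5  5  5
 T  0  1  2  2  2  3  4  5  5  5  6
 F  0  1  2  2  2  3  4  5  6  6  6
 G  0  1  2  2  2  3  4  5  6  6  6
 K  0  1  2  3  3  3  4  5  6  7  7
 F  0  1  2  3  3  3  4  5  6  7  7
dp[15][10] = 7. One LCS (by backtracking along matches): KKGFTFK.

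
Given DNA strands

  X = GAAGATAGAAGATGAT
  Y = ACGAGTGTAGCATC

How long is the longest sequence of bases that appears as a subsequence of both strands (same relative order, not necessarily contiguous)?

One common subsequence of length 9: G (X #1, Y #3); then A (X #3, Y #4); then G (X #4, Y #5); then T (X #6, Y #6); then G (X #8, Y #7); then A (X #10, Y #9); then G (X #11, Y #10); then A (X #12, Y #12); then T (X #13, Y #13). dp[16][14] = 9 confirms this is the maximum.

9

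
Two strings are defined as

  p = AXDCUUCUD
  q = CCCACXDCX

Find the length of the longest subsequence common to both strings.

Let dp[i][j] be the LCS length of the first i characters of p and the first j characters of q. dp[i][j] = dp[i-1][j-1]+1 when the i-th and j-th characters match, else max(dp[i-1][j], dp[i][j-1]).
    ·  C  C  C  A  C  X  D  C  X
 ·  0  0  0  0  0  0  0  0  0  0
 A  0  0  0  0  1  1  1  1  1  1
 X  0  0  0  0  1  1  2  2  2  2
 D  0  0  0  0  1  1  2  3  3  3
 C  0  1  1  1  1  2  2  3  4  4
 U  0  1  1  1  1  2  2  3  4  4
 U  0  1  1  1  1  2  2  3  4  4
 C  0  1  2  2  2  2  2  3  4  4
 U  0  1  2  2  2  2  2  3  4  4
 D  0  1  2  2  2  2  2  3  4  4
dp[9][9] = 4. One LCS (by backtracking along matches): AXDC.

4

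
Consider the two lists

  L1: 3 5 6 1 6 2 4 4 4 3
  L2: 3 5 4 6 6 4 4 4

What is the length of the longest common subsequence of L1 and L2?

One common subsequence of length 7: 3 (L1 #1, L2 #1), 5 (L1 #2, L2 #2), 6 (L1 #3, L2 #4), 6 (L1 #5, L2 #5), 4 (L1 #7, L2 #6), 4 (L1 #8, L2 #7), 4 (L1 #9, L2 #8). dp[10][8] = 7 confirms this is the maximum.

7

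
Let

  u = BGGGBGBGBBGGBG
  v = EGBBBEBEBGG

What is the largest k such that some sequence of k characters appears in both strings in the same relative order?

7

Pick B (u #1, v #3), B (u #5, v #4), B (u #7, v #5), B (u #9, v #7), B (u #10, v #9), G (u #12, v #10), G (u #14, v #11); all 7 characters appear in both, in order. dp[14][11] = 7 confirms this is the maximum.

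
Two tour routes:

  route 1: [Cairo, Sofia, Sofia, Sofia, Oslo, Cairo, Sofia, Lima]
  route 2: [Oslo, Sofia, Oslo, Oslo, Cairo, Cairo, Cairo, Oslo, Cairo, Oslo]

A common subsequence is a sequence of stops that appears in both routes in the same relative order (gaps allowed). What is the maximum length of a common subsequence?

Pick Cairo (route 1 #1, route 2 #7), Oslo (route 1 #5, route 2 #8), Cairo (route 1 #6, route 2 #9); all 3 stops appear in both, in order. dp[8][10] = 3 confirms this is the maximum.

3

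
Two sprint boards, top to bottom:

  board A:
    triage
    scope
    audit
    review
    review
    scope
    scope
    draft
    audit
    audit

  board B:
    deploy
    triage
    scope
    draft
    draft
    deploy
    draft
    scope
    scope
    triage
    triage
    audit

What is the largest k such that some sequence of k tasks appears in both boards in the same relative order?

One common subsequence of length 5: triage at board A[1]=board B[2]; then scope at board A[2]=board B[3]; then scope at board A[6]=board B[8]; then scope at board A[7]=board B[9]; then audit at board A[10]=board B[12], and the DP table's final entry dp[10][12] is also 5, so no common subsequence is longer.

5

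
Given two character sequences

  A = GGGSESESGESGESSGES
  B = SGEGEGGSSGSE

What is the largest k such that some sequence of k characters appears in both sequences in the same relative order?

9

Pick G (A #1, B #2); then G (A #3, B #4); then E (A #7, B #5); then G (A #9, B #6); then G (A #12, B #7); then S (A #14, B #8); then S (A #15, B #9); then G (A #16, B #10); then E (A #17, B #12); all 9 characters appear in both, in order. dp[18][12] = 9 confirms this is the maximum.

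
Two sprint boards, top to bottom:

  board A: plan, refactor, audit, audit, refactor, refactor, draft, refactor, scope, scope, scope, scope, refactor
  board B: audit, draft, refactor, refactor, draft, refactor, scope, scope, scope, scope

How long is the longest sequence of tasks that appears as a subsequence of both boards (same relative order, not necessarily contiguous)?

9

Taking audit [3,1], refactor [5,3], refactor [6,4], draft [7,5], refactor [8,6], scope [9,7], scope [10,8], scope [11,9], scope [12,10] gives a common subsequence of length 9. dp[13][10] = 9 confirms this is the maximum.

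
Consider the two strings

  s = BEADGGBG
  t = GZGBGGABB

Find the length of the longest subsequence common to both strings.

4

Let dp[i][j] be the LCS length of the first i characters of s and the first j characters of t. dp[i][j] = dp[i-1][j-1]+1 when the i-th and j-th characters match, else max(dp[i-1][j], dp[i][j-1]).
    ·  G  Z  G  B  G  G  A  B  B
 ·  0  0  0  0  0  0  0  0  0  0
 B  0  0  0  0  1  1  1  1  1  1
 E  0  0  0  0  1  1  1  1  1  1
 A  0  0  0  0  1  1  1  2  2  2
 D  0  0  0  0  1  1  1  2  2  2
 G  0  1  1  1  1  2  2  2  2  2
 G  0  1  1  2  2  2  3  3  3  3
 B  0  1  1  2  3  3  3  3  4  4
 G  0  1  1  2  3  4  4  4  4  4
dp[8][9] = 4. One LCS (by backtracking along matches): BGGB.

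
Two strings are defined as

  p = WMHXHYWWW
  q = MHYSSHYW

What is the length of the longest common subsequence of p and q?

Match M at p[2]=q[1], then H at p[3]=q[2], then H at p[5]=q[6], then Y at p[6]=q[7], then W at p[9]=q[8] — 5 characters in the same relative order in both. Since dp[9][8] = 5, nothing longer is possible.

5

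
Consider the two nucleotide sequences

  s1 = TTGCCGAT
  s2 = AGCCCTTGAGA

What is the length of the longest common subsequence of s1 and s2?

Pick T [1,6], T [2,7], G [3,8], G [6,10], A [7,11]; all 5 bases appear in both, in order, and the DP table's final entry dp[8][11] is also 5, so no common subsequence is longer.

5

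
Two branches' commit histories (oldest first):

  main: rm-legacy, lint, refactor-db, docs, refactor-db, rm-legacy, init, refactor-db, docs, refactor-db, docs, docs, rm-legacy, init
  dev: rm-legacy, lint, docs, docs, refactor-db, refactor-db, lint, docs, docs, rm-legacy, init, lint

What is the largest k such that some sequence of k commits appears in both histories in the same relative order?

Pick rm-legacy (main #1, dev #1); then lint (main #2, dev #2); then docs (main #4, dev #4); then refactor-db (main #5, dev #5); then refactor-db (main #8, dev #6); then docs (main #11, dev #8); then docs (main #12, dev #9); then rm-legacy (main #13, dev #10); then init (main #14, dev #11); all 9 commits appear in both, in order. dp[14][12] = 9 confirms this is the maximum.

9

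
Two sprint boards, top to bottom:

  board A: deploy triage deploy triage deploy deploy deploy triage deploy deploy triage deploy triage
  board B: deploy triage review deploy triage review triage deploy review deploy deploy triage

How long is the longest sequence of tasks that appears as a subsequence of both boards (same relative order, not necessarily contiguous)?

9

Match deploy [1,1], then triage [2,2], then deploy [3,4], then triage [4,5], then triage [8,7], then deploy [9,8], then deploy [10,10], then deploy [12,11], then triage [13,12] — 9 tasks in the same relative order in both. The LCS DP gives dp[13][12] = 9, so this is optimal.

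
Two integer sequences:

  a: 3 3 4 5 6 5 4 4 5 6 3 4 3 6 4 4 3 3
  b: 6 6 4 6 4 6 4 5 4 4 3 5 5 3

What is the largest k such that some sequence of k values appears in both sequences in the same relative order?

9

Pick 4 at a[3]=b[3], then 6 at a[5]=b[4], then 4 at a[7]=b[5], then 4 at a[8]=b[7], then 5 at a[9]=b[8], then 4 at a[15]=b[9], then 4 at a[16]=b[10], then 3 at a[17]=b[11], then 3 at a[18]=b[14]; all 9 values appear in both, in order. Since dp[18][14] = 9, nothing longer is possible.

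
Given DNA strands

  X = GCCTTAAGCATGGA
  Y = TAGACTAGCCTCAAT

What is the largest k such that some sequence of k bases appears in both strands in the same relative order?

8

Pick G [1,3]; then C [3,5]; then T [5,6]; then A [7,7]; then G [8,8]; then C [9,12]; then A [10,14]; then T [11,15]; all 8 bases appear in both, in order. Since dp[14][15] = 8, nothing longer is possible.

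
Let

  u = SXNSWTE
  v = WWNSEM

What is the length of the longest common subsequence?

3

Match N at u[3]=v[3], S at u[4]=v[4], E at u[7]=v[5] — 3 characters in the same relative order in both. Since dp[7][6] = 3, nothing longer is possible.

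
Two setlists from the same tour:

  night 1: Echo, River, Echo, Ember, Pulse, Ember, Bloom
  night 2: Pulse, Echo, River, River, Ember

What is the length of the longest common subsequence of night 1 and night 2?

3

Pick Echo at night 1[1]=night 2[2], then River at night 1[2]=night 2[4], then Ember at night 1[6]=night 2[5]; all 3 songs appear in both, in order. Since dp[7][5] = 3, nothing longer is possible.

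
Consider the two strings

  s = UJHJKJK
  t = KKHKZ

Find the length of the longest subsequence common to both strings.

2

Taking H (s #3, t #3) → K (s #5, t #4) gives a common subsequence of length 2. Since dp[7][5] = 2, nothing longer is possible.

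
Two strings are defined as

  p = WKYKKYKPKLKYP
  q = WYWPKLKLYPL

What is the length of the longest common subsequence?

8

Let dp[i][j] be the LCS length of the first i characters of p and the first j characters of q. dp[i][j] = dp[i-1][j-1]+1 when the i-th and j-th characters match, else max(dp[i-1][j], dp[i][j-1]).
    ·  W  Y  W  P  K  L  K  L  Y  P  L
 ·  0  0  0  0  0  0  0  0  0  0  0  0
 W  0  1  1  1  1  1  1  1  1  1  1  1
 K  0  1  1  1  1  2  2  2  2  2  2  2
 Y  0  1  2  2  2  2  2  2  2  3  3  3
 K  0  1  2  2  2  3  3  3  3  3  3  3
 K  0  1  2  2  2  3  3  4  4  4  4  4
 Y  0  1  2  2  2  3  3  4  4  5  5  5
 K  0  1  2  2  2  3  3  4  4  5  5  5
 P  0  1  2  2  3  3  3  4  4  5  6  6
 K  0  1  2  2  3  4  4  4  4  5  6  6
 L  0  1  2  2  3  4  5  5  5  5  6  7
 K  0  1  2  2  3  4  5  6  6  6  6  7
 Y  0  1  2  2  3  4  5  6  6  7  7  7
 P  0  1  2  2  3  4  5  6  6  7  8  8
dp[13][11] = 8. One LCS (by backtracking along matches): WYPKLKYP.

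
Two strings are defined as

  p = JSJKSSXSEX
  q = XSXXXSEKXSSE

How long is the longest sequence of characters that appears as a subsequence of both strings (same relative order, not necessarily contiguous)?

5

Let dp[i][j] be the LCS length of the first i characters of p and the first j characters of q. dp[i][j] = dp[i-1][j-1]+1 when the i-th and j-th characters match, else max(dp[i-1][j], dp[i][j-1]).
    ·  X  S  X  X  X  S  E  K  X  S  S  E
 ·  0  0  0  0  0  0  0  0  0  0  0  0  0
 J  0  0  0  0  0  0  0  0  0  0  0  0  0
 S  0  0  1  1  1  1  1  1  1  1  1  1  1
 J  0  0  1  1  1  1  1  1  1  1  1  1  1
 K  0  0  1  1  1  1  1  1  2  2  2  2  2
 S  0  0  1  1  1  1  2  2  2  2  3  3  3
 S  0  0  1  1  1  1  2  2  2  2  3  4  4
 X  0  1  1  2  2  2  2  2  2  3  3  4  4
 S  0  1  2  2  2  2  3  3  3  3  4  4  4
 E  0  1  2  2  2  2  3  4  4  4  4  4  5
 X  0  1  2  3  3  3  3  4  4  5  5  5  5
dp[10][12] = 5. One LCS (by backtracking along matches): SKSSE.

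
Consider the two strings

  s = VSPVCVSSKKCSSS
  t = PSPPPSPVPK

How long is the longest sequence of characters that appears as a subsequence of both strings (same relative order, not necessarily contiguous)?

4

One common subsequence of length 4: S [2,6], P [3,7], V [4,8], K [10,10], and the DP table's final entry dp[14][10] is also 4, so no common subsequence is longer.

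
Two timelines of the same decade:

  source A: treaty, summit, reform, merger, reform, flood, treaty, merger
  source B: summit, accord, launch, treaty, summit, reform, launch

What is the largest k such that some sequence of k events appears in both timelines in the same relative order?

3

Pick treaty (source A #1, source B #4) → summit (source A #2, source B #5) → reform (source A #3, source B #6); all 3 events appear in both, in order, and the DP table's final entry dp[8][7] is also 3, so no common subsequence is longer.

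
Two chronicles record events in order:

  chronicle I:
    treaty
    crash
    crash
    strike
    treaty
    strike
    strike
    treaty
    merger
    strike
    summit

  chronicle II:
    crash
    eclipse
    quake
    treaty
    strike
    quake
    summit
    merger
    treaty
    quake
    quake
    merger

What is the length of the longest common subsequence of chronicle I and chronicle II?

5

One common subsequence of length 5: crash [2,1]; then treaty [5,4]; then strike [6,5]; then treaty [8,9]; then merger [9,12]. The LCS DP gives dp[11][12] = 5, so this is optimal.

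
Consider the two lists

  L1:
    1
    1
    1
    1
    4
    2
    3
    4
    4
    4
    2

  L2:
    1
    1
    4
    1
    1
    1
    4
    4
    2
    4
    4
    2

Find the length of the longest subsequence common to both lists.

Let dp[i][j] be the LCS length of the first i values of L1 and the first j values of L2. dp[i][j] = dp[i-1][j-1]+1 when the i-th and j-th values match, else max(dp[i-1][j], dp[i][j-1]).
    ·  1  1  4  1  1  1  4  4  2  4  4  2
 ·  0  0  0  0  0  0  0  0  0  0  0  0  0
 1  0  1  1  1  1  1  1  1  1  1  1  1  1
 1  0  1  2  2  2  2  2  2  2  2  2  2  2
 1  0  1  2  2  3  3  3  3  3  3  3  3  3
 1  0  1  2  2  3  4  4  4  4  4  4  4  4
 4  0  1  2  3  3  4  4  5  5  5  5  5  5
 2  0  1  2  3  3  4  4  5  5  6  6  6  6
 3  0  1  2  3  3  4  4  5  5  6  6  6  6
 4  0  1  2  3  3  4  4  5  6  6  7  7  7
 4  0  1  2  3  3  4  4  5  6  6  7  8  8
 4  0  1  2  3  3  4  4  5  6  6  7  8  8
 2  0  1  2  3  3  4  4  5  6  7  7  8  9
dp[11][12] = 9. One LCS (by backtracking along matches): 1, 1, 1, 1, 4, 2, 4, 4, 2.

9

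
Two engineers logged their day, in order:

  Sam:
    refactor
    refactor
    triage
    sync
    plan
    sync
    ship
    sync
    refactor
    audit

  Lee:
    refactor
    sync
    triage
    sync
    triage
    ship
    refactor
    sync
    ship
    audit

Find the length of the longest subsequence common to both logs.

Match refactor at Sam[1]=Lee[1], triage at Sam[3]=Lee[3], sync at Sam[4]=Lee[4], sync at Sam[6]=Lee[8], ship at Sam[7]=Lee[9], audit at Sam[10]=Lee[10] — 6 tasks in the same relative order in both, and the DP table's final entry dp[10][10] is also 6, so no common subsequence is longer.

6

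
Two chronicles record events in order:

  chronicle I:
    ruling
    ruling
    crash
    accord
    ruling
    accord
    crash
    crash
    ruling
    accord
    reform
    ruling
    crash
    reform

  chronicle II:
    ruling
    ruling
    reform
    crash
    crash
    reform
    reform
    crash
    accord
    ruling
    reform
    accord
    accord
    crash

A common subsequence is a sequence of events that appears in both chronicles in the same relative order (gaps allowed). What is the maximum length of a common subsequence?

One common subsequence of length 8: ruling [1,1] → ruling [2,2] → crash [3,8] → accord [4,9] → ruling [5,10] → accord [6,12] → accord [10,13] → crash [13,14]. Since dp[14][14] = 8, nothing longer is possible.

8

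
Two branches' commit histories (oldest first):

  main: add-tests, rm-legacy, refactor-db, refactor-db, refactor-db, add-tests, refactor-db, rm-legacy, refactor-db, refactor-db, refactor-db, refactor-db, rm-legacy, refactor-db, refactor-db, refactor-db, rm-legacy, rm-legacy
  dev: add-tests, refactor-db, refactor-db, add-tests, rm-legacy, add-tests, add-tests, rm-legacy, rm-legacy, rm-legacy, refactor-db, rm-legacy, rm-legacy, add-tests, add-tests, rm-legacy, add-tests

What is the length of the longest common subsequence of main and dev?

One common subsequence of length 9: add-tests [1,1] → refactor-db [3,2] → refactor-db [4,3] → add-tests [6,7] → rm-legacy [8,10] → refactor-db [12,11] → rm-legacy [13,12] → rm-legacy [17,13] → rm-legacy [18,16]. dp[18][17] = 9 confirms this is the maximum.

9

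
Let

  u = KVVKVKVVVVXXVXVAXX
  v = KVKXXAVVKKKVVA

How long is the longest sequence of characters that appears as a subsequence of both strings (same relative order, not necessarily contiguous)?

8

Match K at u[1]=v[3], then V at u[2]=v[7], then V at u[3]=v[8], then K at u[4]=v[10], then K at u[6]=v[11], then V at u[13]=v[12], then V at u[15]=v[13], then A at u[16]=v[14] — 8 characters in the same relative order in both. dp[18][14] = 8 confirms this is the maximum.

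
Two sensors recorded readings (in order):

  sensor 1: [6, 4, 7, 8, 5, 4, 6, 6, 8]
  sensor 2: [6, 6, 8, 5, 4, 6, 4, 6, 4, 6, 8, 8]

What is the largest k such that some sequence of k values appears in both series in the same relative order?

7

Pick 6 (sensor 1 #1, sensor 2 #2); then 8 (sensor 1 #4, sensor 2 #3); then 5 (sensor 1 #5, sensor 2 #4); then 4 (sensor 1 #6, sensor 2 #7); then 6 (sensor 1 #7, sensor 2 #8); then 6 (sensor 1 #8, sensor 2 #10); then 8 (sensor 1 #9, sensor 2 #12); all 7 values appear in both, in order. The LCS DP gives dp[9][12] = 7, so this is optimal.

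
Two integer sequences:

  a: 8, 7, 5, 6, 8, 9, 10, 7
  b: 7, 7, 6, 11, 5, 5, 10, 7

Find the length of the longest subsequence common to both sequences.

Let dp[i][j] be the LCS length of the first i values of a and the first j values of b. dp[i][j] = dp[i-1][j-1]+1 when the i-th and j-th values match, else max(dp[i-1][j], dp[i][j-1]).
    ·  7  7  6 11  5  5 10  7
 ·  0  0  0  0  0  0  0  0  0
 8  0  0  0  0  0  0  0  0  0
 7  0  1  1  1  1  1  1  1  1
 5  0  1  1  1  1  2  2  2  2
 6  0  1  1  2  2  2  2  2  2
 8  0  1  1  2  2  2  2  2  2
 9  0  1  1  2  2  2  2  2  2
10  0  1  1  2  2  2  2  3  3
 7  0  1  2  2  2  2  2  3  4
dp[8][8] = 4. One LCS (by backtracking along matches): 7, 5, 10, 7.

4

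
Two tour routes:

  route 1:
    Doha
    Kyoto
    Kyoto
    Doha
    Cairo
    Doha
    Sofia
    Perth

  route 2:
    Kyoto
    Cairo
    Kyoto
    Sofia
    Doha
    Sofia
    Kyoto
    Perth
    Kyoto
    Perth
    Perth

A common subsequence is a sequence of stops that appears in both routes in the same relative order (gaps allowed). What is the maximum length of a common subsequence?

Taking Kyoto (route 1 #2, route 2 #1); then Kyoto (route 1 #3, route 2 #3); then Doha (route 1 #6, route 2 #5); then Sofia (route 1 #7, route 2 #6); then Perth (route 1 #8, route 2 #11) gives a common subsequence of length 5. The LCS DP gives dp[8][11] = 5, so this is optimal.

5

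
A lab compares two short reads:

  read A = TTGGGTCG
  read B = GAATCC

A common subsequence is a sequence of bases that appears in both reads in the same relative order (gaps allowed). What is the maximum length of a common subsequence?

3

Pick G [3,1]; then T [6,4]; then C [7,6]; all 3 bases appear in both, in order. Since dp[8][6] = 3, nothing longer is possible.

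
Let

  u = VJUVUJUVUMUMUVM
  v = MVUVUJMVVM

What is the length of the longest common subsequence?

One common subsequence of length 8: V (u #1, v #2) → U (u #3, v #3) → V (u #4, v #4) → U (u #5, v #5) → J (u #6, v #6) → V (u #8, v #8) → V (u #14, v #9) → M (u #15, v #10). Since dp[15][10] = 8, nothing longer is possible.

8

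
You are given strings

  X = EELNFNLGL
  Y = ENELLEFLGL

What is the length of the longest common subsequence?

7

Taking E at X[1]=Y[1], then E at X[2]=Y[3], then L at X[3]=Y[5], then F at X[5]=Y[7], then L at X[7]=Y[8], then G at X[8]=Y[9], then L at X[9]=Y[10] gives a common subsequence of length 7. Since dp[9][10] = 7, nothing longer is possible.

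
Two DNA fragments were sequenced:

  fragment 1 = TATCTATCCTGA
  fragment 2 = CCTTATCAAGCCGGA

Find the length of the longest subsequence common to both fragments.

Taking T (fragment 1 #1, fragment 2 #4); then A (fragment 1 #2, fragment 2 #5); then T (fragment 1 #3, fragment 2 #6); then C (fragment 1 #4, fragment 2 #7); then A (fragment 1 #6, fragment 2 #9); then C (fragment 1 #8, fragment 2 #11); then C (fragment 1 #9, fragment 2 #12); then G (fragment 1 #11, fragment 2 #14); then A (fragment 1 #12, fragment 2 #15) gives a common subsequence of length 9. Since dp[12][15] = 9, nothing longer is possible.

9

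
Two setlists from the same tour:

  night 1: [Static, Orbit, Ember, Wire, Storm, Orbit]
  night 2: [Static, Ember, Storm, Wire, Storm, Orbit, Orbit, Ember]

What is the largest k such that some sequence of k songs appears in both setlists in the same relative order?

5

Taking Static [1,1], then Ember [3,2], then Wire [4,4], then Storm [5,5], then Orbit [6,7] gives a common subsequence of length 5. The LCS DP gives dp[6][8] = 5, so this is optimal.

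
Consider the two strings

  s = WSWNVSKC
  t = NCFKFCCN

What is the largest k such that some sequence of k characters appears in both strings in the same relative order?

3

Let dp[i][j] be the LCS length of the first i characters of s and the first j characters of t. dp[i][j] = dp[i-1][j-1]+1 when the i-th and j-th characters match, else max(dp[i-1][j], dp[i][j-1]).
    ·  N  C  F  K  F  C  C  N
 ·  0  0  0  0  0  0  0  0  0
 W  0  0  0  0  0  0  0  0  0
 S  0  0  0  0  0  0  0  0  0
 W  0  0  0  0  0  0  0  0  0
 N  0  1  1  1  1  1  1  1  1
 V  0  1  1  1  1  1  1  1  1
 S  0  1  1  1  1  1  1  1  1
 K  0  1  1  1  2  2  2  2  2
 C  0  1  2  2  2  2  3  3  3
dp[8][8] = 3. One LCS (by backtracking along matches): NKC.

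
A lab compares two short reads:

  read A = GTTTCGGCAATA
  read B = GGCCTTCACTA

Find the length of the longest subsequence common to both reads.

7

Taking G at read A[1]=read B[2], then T at read A[3]=read B[5], then T at read A[4]=read B[6], then C at read A[5]=read B[7], then C at read A[8]=read B[9], then T at read A[11]=read B[10], then A at read A[12]=read B[11] gives a common subsequence of length 7. The LCS DP gives dp[12][11] = 7, so this is optimal.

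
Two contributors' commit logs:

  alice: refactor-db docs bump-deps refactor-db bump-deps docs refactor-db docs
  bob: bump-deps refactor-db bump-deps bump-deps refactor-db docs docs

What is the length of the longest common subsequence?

Match refactor-db at alice[1]=bob[2], then bump-deps at alice[3]=bob[4], then refactor-db at alice[4]=bob[5], then docs at alice[6]=bob[6], then docs at alice[8]=bob[7] — 5 commits in the same relative order in both, and the DP table's final entry dp[8][7] is also 5, so no common subsequence is longer.

5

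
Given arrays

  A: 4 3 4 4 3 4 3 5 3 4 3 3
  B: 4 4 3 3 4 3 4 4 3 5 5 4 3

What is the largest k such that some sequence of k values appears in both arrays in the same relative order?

Pick 4 (A #1, B #2) → 3 (A #2, B #4) → 4 (A #3, B #5) → 4 (A #4, B #7) → 4 (A #6, B #8) → 3 (A #7, B #9) → 5 (A #8, B #11) → 4 (A #10, B #12) → 3 (A #12, B #13); all 9 values appear in both, in order. The LCS DP gives dp[12][13] = 9, so this is optimal.

9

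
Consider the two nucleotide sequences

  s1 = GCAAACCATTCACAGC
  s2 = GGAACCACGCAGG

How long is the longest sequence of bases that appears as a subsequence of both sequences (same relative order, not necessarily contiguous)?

Pick G at s1[1]=s2[2], then A at s1[4]=s2[3], then A at s1[5]=s2[4], then C at s1[6]=s2[5], then C at s1[7]=s2[6], then A at s1[8]=s2[7], then C at s1[11]=s2[8], then C at s1[13]=s2[10], then A at s1[14]=s2[11], then G at s1[15]=s2[13]; all 10 bases appear in both, in order. The LCS DP gives dp[16][13] = 10, so this is optimal.

10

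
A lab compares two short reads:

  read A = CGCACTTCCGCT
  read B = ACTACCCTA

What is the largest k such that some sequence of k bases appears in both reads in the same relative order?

Taking A [4,1], then C [5,2], then T [6,3], then C [8,5], then C [9,6], then C [11,7], then T [12,8] gives a common subsequence of length 7. The LCS DP gives dp[12][9] = 7, so this is optimal.

7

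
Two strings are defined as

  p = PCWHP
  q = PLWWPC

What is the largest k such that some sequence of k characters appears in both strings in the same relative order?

Match P at p[1]=q[1] → W at p[3]=q[4] → P at p[5]=q[5] — 3 characters in the same relative order in both. dp[5][6] = 3 confirms this is the maximum.

3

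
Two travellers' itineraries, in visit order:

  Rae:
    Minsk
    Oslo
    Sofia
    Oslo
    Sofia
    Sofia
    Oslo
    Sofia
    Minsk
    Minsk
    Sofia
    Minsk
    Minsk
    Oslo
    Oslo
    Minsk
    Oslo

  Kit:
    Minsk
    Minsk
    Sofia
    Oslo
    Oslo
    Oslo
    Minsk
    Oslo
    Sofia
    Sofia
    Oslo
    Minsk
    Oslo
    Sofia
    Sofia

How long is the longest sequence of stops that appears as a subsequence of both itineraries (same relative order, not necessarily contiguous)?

9

Taking Minsk [1,2], Oslo [2,5], Oslo [4,6], Oslo [7,8], Sofia [8,9], Sofia [11,10], Oslo [15,11], Minsk [16,12], Oslo [17,13] gives a common subsequence of length 9. The LCS DP gives dp[17][15] = 9, so this is optimal.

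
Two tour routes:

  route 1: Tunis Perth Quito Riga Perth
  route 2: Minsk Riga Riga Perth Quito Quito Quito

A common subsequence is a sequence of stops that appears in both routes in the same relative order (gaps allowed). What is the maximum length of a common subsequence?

2

One common subsequence of length 2: Perth (route 1 #2, route 2 #4) → Quito (route 1 #3, route 2 #7), and the DP table's final entry dp[5][7] is also 2, so no common subsequence is longer.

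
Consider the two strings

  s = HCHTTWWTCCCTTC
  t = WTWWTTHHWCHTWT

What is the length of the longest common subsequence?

One common subsequence of length 7: T (s #5, t #2), then W (s #6, t #3), then W (s #7, t #4), then T (s #8, t #6), then C (s #9, t #10), then T (s #12, t #12), then T (s #13, t #14). The LCS DP gives dp[14][14] = 7, so this is optimal.

7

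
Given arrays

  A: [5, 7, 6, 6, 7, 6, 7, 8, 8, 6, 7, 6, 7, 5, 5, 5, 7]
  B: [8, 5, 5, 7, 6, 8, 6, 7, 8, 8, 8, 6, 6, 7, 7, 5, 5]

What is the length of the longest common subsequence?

12

Pick 5 at A[1]=B[3] → 7 at A[2]=B[4] → 6 at A[3]=B[5] → 6 at A[4]=B[7] → 7 at A[5]=B[8] → 8 at A[8]=B[10] → 8 at A[9]=B[11] → 6 at A[10]=B[13] → 7 at A[11]=B[14] → 7 at A[13]=B[15] → 5 at A[15]=B[16] → 5 at A[16]=B[17]; all 12 values appear in both, in order, and the DP table's final entry dp[17][17] is also 12, so no common subsequence is longer.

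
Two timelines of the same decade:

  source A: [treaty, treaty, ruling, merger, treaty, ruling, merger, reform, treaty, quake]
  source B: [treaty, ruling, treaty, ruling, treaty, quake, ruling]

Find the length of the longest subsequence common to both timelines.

Match treaty [2,1], then ruling [3,2], then treaty [5,3], then ruling [6,4], then treaty [9,5], then quake [10,6] — 6 events in the same relative order in both. Since dp[10][7] = 6, nothing longer is possible.

6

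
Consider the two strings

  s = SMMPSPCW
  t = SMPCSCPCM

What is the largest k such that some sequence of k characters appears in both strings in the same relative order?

Pick S (s #1, t #1), M (s #3, t #2), P (s #4, t #3), S (s #5, t #5), P (s #6, t #7), C (s #7, t #8); all 6 characters appear in both, in order. dp[8][9] = 6 confirms this is the maximum.

6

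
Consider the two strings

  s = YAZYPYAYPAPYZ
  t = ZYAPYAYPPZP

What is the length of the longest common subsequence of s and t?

Pick Y [1,2], then A [2,3], then P [5,4], then Y [6,5], then A [7,6], then Y [8,7], then P [9,8], then P [11,9], then Z [13,10]; all 9 characters appear in both, in order, and the DP table's final entry dp[13][11] is also 9, so no common subsequence is longer.

9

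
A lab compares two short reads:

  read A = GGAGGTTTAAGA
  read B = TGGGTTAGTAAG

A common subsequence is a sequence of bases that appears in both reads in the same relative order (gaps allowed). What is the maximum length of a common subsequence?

Let dp[i][j] be the LCS length of the first i bases of read A and the first j bases of read B. dp[i][j] = dp[i-1][j-1]+1 when the i-th and j-th bases match, else max(dp[i-1][j], dp[i][j-1]).
    ·  T  G  G  G  T  T  A  G  T  A  A  G
 ·  0  0  0  0  0  0  0  0  0  0  0  0  0
 G  0  0  1  1  1  1  1  1  1  1  1  1  1
 G  0  0  1  2  2  2  2  2  2  2  2  2  2
 A  0  0  1  2  2  2  2  3  3  3  3  3  3
 G  0  0  1  2  3  3  3  3  4  4  4  4  4
 G  0  0  1  2  3  3  3  3  4  4  4  4  5
 T  0  1  1  2  3  4  4  4  4  5  5  5  5
 T  0  1  1  2  3  4  5  5  5  5  5  5  5
 T  0  1  1  2  3  4  5  5  5  6  6  6  6
 A  0  1  1  2  3  4  5  6  6  6  7  7  7
 A  0  1  1  2  3  4  5  6  6  6  7  8  8
 G  0  1  2  2  3  4  5  6  7  7  7  8  9
 A  0  1  2  2  3  4  5  6  7  7  8  8  9
dp[12][12] = 9. One LCS (by backtracking along matches): GGGTTTAAG.

9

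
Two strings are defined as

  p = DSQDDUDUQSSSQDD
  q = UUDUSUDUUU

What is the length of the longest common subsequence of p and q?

5

Pick D [1,3]; then S [2,5]; then D [4,7]; then U [6,9]; then U [8,10]; all 5 characters appear in both, in order, and the DP table's final entry dp[15][10] is also 5, so no common subsequence is longer.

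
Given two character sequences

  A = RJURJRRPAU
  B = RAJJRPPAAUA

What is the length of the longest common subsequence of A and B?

7

Let dp[i][j] be the LCS length of the first i characters of A and the first j characters of B. dp[i][j] = dp[i-1][j-1]+1 when the i-th and j-th characters match, else max(dp[i-1][j], dp[i][j-1]).
    ·  R  A  J  J  R  P  P  A  A  U  A
 ·  0  0  0  0  0  0  0  0  0  0  0  0
 R  0  1  1  1  1  1  1  1  1  1  1  1
 J  0  1  1  2  2  2  2  2  2  2  2  2
 U  0  1  1  2  2  2  2  2  2  2  3  3
 R  0  1  1  2  2  3  3  3  3  3  3  3
 J  0  1  1  2  3  3  3  3  3  3  3  3
 R  0  1  1  2  3  4  4  4  4  4  4  4
 R  0  1  1  2  3  4  4  4  4  4  4  4
 P  0  1  1  2  3  4  5  5  5  5  5  5
 A  0  1  2  2  3  4  5  5  6  6  6  6
 U  0  1  2  2  3  4  5  5  6  6  7  7
dp[10][11] = 7. One LCS (by backtracking along matches): RJJRPAU.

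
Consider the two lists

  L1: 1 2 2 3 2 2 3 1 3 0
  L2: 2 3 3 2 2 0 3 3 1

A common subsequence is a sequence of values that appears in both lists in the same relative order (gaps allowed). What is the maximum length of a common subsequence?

6

Pick 2 at L1[2]=L2[1]; then 3 at L1[4]=L2[3]; then 2 at L1[5]=L2[4]; then 2 at L1[6]=L2[5]; then 3 at L1[7]=L2[8]; then 1 at L1[8]=L2[9]; all 6 values appear in both, in order. Since dp[10][9] = 6, nothing longer is possible.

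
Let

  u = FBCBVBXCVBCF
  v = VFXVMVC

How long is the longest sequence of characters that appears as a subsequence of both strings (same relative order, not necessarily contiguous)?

Let dp[i][j] be the LCS length of the first i characters of u and the first j characters of v. dp[i][j] = dp[i-1][j-1]+1 when the i-th and j-th characters match, else max(dp[i-1][j], dp[i][j-1]).
    ·  V  F  X  V  M  V  C
 ·  0  0  0  0  0  0  0  0
 F  0  0  1  1  1  1  1  1
 B  0  0  1  1  1  1  1  1
 C  0  0  1  1  1  1  1  2
 B  0  0  1  1  1  1  1  2
 V  0  1  1  1  2  2  2  2
 B  0  1  1  1  2  2  2  2
 X  0  1  1  2  2  2  2  2
 C  0  1  1  2  2  2  2  3
 V  0  1  1  2  3  3  3  3
 B  0  1  1  2  3  3  3  3
 C  0  1  1  2  3  3  3  4
 F  0  1  2  2  3  3  3  4
dp[12][7] = 4. One LCS (by backtracking along matches): FVVC.

4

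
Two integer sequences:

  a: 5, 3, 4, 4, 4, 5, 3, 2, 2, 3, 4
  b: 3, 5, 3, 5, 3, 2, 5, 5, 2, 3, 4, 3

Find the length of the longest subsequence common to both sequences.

8

One common subsequence of length 8: 5 (a #1, b #2), then 3 (a #2, b #3), then 5 (a #6, b #4), then 3 (a #7, b #5), then 2 (a #8, b #6), then 2 (a #9, b #9), then 3 (a #10, b #10), then 4 (a #11, b #11). dp[11][12] = 8 confirms this is the maximum.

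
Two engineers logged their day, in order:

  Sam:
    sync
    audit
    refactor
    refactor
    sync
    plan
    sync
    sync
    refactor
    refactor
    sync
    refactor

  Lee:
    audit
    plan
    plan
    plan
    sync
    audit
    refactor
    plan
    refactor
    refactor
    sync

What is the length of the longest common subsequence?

Taking sync at Sam[1]=Lee[5]; then audit at Sam[2]=Lee[6]; then refactor at Sam[4]=Lee[7]; then plan at Sam[6]=Lee[8]; then refactor at Sam[9]=Lee[9]; then refactor at Sam[10]=Lee[10]; then sync at Sam[11]=Lee[11] gives a common subsequence of length 7. The LCS DP gives dp[12][11] = 7, so this is optimal.

7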